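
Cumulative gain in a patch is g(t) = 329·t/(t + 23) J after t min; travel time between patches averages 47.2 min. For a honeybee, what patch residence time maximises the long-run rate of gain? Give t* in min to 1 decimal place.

32.9 min

By the marginal value theorem, leave when the instantaneous gain rate g'(t) equals the habitat-wide average g(t)/(T + t).
g'(t) = 329·23/(t + 23)². Setting 329·23/(t+23)² = 329t/[(t+23)(47.2+t)] gives 23(47.2+t) = t(t+23), so t² = 23×47.2 = 1086.
t* = √1086 = 32.95 min.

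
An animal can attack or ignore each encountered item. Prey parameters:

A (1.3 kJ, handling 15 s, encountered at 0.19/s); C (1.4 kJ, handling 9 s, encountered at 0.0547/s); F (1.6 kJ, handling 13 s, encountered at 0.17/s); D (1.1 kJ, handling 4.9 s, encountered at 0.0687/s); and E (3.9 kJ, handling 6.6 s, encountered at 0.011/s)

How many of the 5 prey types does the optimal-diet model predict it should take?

Rank by E/h (kJ/s): E 0.591, D 0.224, C 0.156, F 0.123, A 0.0867. Include each in turn until the next type's E/h falls below the running intake rate.
Rate on top 1: 0.04. D: 0.224 > 0.04 → include.
Rate on top 2: 0.08407. C: 0.156 > 0.08407 → include.
Rate on top 3: 0.1026. F: 0.123 > 0.1026 → include.
Rate on top 4: 0.1136. A: 0.0867 < 0.1136 → exclude; stop.
Optimal diet: E, D, C, F — 4 of 5 types.

4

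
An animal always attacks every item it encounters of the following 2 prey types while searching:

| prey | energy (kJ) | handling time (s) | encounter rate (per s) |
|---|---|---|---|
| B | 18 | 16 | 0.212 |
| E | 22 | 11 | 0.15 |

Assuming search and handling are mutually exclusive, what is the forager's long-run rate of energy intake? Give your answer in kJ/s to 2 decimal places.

R = Σλ_iE_i / (1 + Σλ_ih_i)
Numerator: 0.212×18 + 0.15×22 = 7.116
Denominator: 1 + 0.212×16 + 0.15×11 = 6.042
R = 7.116/6.042 = 1.178 kJ/s

1.18 kJ/s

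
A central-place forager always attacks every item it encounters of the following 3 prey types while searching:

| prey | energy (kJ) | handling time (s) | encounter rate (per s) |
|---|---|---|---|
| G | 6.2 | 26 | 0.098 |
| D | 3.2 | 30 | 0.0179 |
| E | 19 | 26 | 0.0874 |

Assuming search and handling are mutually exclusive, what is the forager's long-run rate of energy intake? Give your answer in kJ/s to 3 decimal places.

0.366 kJ/s

R = (0.098×6.2 + 0.0179×3.2 + 0.0874×19) / (1 + 0.098×26 + 0.0179×30 + 0.0874×26) = 2.325/6.357 = 0.3658 kJ/s.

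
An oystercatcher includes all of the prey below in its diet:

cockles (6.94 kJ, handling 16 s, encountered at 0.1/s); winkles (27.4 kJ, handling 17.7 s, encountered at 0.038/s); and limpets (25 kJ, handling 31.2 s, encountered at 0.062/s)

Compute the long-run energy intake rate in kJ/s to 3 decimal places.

Energy encountered per unit search time: 0.1×6.94 + 0.038×27.4 + 0.062×25 = 3.285 kJ/s.
Handling time per unit search time: 0.1×16 + 0.038×17.7 + 0.062×31.2 = 4.207.
Rate = 3.285/(1 + 4.207) = 0.6309 kJ/s.

0.631 kJ/s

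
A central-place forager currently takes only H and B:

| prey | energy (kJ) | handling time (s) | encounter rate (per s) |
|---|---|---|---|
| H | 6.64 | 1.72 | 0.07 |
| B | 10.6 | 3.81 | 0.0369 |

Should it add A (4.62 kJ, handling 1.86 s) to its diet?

Yes

On H and B alone, R = ΣλE/(1+Σλh) = 0.8559/1.261 = 0.6788 kJ/s.
Profitability of A: 4.62/1.86 = 2.484 kJ/s.
2.484 > 0.6788, so adding A raises the average — include it.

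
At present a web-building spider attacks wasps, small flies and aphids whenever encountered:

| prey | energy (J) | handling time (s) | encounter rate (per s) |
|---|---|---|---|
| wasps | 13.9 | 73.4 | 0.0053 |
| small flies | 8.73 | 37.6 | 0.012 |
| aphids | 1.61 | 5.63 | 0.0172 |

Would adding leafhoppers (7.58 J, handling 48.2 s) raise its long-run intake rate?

On wasps, small flies and aphids alone, R = ΣλE/(1+Σλh) = 0.2061/1.937 = 0.1064 J/s.
leafhoppers: E/h = 7.58/48.2 = 0.1573 J/s.
Since 0.1573 > R, including leafhoppers increases the long-run rate.

Yes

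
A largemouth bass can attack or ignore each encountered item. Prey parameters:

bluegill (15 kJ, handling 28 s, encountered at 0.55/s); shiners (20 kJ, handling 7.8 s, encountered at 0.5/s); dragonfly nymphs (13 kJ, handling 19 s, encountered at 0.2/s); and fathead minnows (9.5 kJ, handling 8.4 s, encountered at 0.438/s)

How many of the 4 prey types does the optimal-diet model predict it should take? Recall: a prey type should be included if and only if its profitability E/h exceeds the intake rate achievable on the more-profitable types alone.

1

Rank by E/h (kJ/s): shiners 2.56, fathead minnows 1.13, dragonfly nymphs 0.684, bluegill 0.536. Include each in turn until the next type's E/h falls below the running intake rate.
Rate on top 1: 2.041. fathead minnows: 1.13 < 2.041 → exclude; stop.
Optimal diet: shiners — 1 of 4 types.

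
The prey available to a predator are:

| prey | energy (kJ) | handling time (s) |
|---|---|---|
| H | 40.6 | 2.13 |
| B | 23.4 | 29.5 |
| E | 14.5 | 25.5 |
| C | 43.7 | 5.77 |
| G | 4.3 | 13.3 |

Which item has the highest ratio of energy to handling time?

H

In descending order of E/h:
H: 40.6/2.13 = 19.1 kJ/s
C: 43.7/5.77 = 7.57 kJ/s
B: 23.4/29.5 = 0.793 kJ/s
E: 14.5/25.5 = 0.569 kJ/s
G: 4.3/13.3 = 0.323 kJ/s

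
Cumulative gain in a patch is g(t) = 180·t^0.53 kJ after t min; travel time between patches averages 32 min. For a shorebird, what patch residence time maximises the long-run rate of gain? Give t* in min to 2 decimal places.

36.09 min

Optimal t* satisfies g'(t*) = g(t*)/(T + t*).
g'(t) = 0.53·180·t^-0.47. Setting 0.53·180·t^-0.47 = 180·t^0.53/(32+t) gives 0.53(32+t) = t, so 0.47·t = 0.53×32.
t* = 0.53×32/0.47 = 36.09 min.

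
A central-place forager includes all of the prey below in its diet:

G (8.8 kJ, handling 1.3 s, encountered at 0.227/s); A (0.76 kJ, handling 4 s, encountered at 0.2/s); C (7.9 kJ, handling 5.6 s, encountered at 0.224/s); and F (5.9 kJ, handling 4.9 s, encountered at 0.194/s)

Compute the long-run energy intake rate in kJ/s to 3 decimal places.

1.178 kJ/s

R = Σλ_iE_i / (1 + Σλ_ih_i)
Numerator: 0.227×8.8 + 0.2×0.76 + 0.224×7.9 + 0.194×5.9 = 5.064
Denominator: 1 + 0.227×1.3 + 0.2×4 + 0.224×5.6 + 0.194×4.9 = 4.3
R = 5.064/4.3 = 1.178 kJ/s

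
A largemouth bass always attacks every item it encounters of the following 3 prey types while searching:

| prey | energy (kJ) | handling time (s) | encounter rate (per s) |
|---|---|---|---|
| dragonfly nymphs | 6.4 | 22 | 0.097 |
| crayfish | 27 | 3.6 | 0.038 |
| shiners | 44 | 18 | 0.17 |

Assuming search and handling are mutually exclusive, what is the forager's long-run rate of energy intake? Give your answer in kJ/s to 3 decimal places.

1.442 kJ/s

R = Σλ_iE_i / (1 + Σλ_ih_i)
Numerator: 0.097×6.4 + 0.038×27 + 0.17×44 = 9.127
Denominator: 1 + 0.097×22 + 0.038×3.6 + 0.17×18 = 6.331
R = 9.127/6.331 = 1.442 kJ/s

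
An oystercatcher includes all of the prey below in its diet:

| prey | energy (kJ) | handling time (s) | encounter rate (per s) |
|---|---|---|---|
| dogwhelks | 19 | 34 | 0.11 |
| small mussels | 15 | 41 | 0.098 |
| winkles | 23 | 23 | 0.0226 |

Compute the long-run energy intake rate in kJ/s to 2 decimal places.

0.44 kJ/s

R = Σλ_iE_i / (1 + Σλ_ih_i)
Numerator: 0.11×19 + 0.098×15 + 0.0226×23 = 4.08
Denominator: 1 + 0.11×34 + 0.098×41 + 0.0226×23 = 9.278
R = 4.08/9.278 = 0.4397 kJ/s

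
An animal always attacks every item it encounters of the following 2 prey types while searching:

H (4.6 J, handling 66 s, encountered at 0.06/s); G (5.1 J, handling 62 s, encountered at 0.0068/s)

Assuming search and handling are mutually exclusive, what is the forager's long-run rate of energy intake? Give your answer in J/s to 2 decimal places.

0.06 J/s

Energy encountered per unit search time: 0.06×4.6 + 0.0068×5.1 = 0.3107 J/s.
Handling time per unit search time: 0.06×66 + 0.0068×62 = 4.382.
Rate = 0.3107/(1 + 4.382) = 0.05773 J/s.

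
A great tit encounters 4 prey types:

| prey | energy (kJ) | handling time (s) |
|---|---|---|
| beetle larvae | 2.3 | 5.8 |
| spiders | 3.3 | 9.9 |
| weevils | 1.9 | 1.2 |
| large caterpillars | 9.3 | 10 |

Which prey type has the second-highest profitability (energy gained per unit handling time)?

large caterpillars

In descending order of E/h:
weevils: 1.9/1.2 = 1.58 kJ/s
large caterpillars: 9.3/10 = 0.93 kJ/s
beetle larvae: 2.3/5.8 = 0.397 kJ/s
spiders: 3.3/9.9 = 0.333 kJ/s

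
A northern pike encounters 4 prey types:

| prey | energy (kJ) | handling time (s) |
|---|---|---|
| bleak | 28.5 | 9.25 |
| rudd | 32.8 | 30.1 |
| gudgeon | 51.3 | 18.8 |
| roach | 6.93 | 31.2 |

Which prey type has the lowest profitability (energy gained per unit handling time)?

roach

In descending order of E/h:
bleak: 28.5/9.25 = 3.08 kJ/s
gudgeon: 51.3/18.8 = 2.73 kJ/s
rudd: 32.8/30.1 = 1.09 kJ/s
roach: 6.93/31.2 = 0.222 kJ/s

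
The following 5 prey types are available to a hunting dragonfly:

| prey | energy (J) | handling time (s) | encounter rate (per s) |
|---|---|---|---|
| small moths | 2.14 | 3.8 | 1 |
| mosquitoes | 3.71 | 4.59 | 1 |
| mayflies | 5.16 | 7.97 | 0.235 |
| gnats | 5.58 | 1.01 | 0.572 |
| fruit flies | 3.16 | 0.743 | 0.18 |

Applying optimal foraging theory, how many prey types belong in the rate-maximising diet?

2

Profitabilities (E/h, J/s): gnats 5.52, fruit flies 4.25, mosquitoes 0.808, mayflies 0.647, small moths 0.563. Add prey in this order while the next type's profitability exceeds the intake rate on those already taken.
Rate on top 1: 2.023. fruit flies: 4.25 > 2.023 → include.
Rate on top 2: 2.197. mosquitoes: 0.808 < 2.197 → exclude; stop.
Optimal diet: gnats, fruit flies — 2 of 5 types.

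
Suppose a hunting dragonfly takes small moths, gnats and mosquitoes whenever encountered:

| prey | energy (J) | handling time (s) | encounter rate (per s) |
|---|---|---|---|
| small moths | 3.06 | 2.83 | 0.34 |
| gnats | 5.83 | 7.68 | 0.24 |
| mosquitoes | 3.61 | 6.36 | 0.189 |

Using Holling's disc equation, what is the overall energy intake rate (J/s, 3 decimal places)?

0.623 J/s

Energy encountered per unit search time: 0.34×3.06 + 0.24×5.83 + 0.189×3.61 = 3.122 J/s.
Handling time per unit search time: 0.34×2.83 + 0.24×7.68 + 0.189×6.36 = 4.007.
Rate = 3.122/(1 + 4.007) = 0.6235 J/s.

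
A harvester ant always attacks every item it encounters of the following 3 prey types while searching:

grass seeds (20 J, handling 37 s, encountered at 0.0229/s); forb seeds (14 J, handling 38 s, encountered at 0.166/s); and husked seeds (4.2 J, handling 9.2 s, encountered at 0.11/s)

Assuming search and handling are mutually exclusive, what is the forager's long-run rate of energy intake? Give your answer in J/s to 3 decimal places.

0.354 J/s

R = (0.0229×20 + 0.166×14 + 0.11×4.2) / (1 + 0.0229×37 + 0.166×38 + 0.11×9.2) = 3.244/9.167 = 0.3539 J/s.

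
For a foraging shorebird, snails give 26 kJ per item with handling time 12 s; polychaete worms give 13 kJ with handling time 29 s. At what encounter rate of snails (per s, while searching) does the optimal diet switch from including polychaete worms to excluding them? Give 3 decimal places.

0.022 per s

Drop polychaete worms once their profitability E₂/h₂ falls below the rate achievable on snails alone: E₂/h₂ = λE₁/(1 + λh₁).
Solve for λ: λE₁h₂ = E₂(1 + λh₁) → λ(E₁h₂ − E₂h₁) = E₂ → λ = E₂/(E₁h₂ − E₂h₁).
λ = 13/(26×29 − 13×12) = 13/598 = 0.02174 per s.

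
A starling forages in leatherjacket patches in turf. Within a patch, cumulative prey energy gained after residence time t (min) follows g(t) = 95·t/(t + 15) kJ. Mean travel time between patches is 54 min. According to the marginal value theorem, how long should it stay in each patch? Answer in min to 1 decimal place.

28.5 min

Maximise g(t)/(T+t): set derivative to zero → g'(t)(T+t) = g(t).
g'(t) = 95·15/(t + 15)². Setting 95·15/(t+15)² = 95t/[(t+15)(54+t)] gives 15(54+t) = t(t+15), so t² = 15×54 = 810.
t* = √810 = 28.46 min.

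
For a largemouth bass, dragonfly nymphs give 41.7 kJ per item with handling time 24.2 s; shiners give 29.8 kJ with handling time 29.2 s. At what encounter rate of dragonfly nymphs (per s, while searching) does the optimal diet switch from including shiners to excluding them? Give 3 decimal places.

0.060 per s

The zero-one rule: include shiners iff E₂/h₂ > λE₁/(1+λh₁). Equality gives the switch point.
λE₁h₂ = E₂ + λE₂h₁ ⇒ λ = E₂/(E₁h₂ − E₂h₁) = 29.8/(1218 − 721.2) = 0.06002 per s.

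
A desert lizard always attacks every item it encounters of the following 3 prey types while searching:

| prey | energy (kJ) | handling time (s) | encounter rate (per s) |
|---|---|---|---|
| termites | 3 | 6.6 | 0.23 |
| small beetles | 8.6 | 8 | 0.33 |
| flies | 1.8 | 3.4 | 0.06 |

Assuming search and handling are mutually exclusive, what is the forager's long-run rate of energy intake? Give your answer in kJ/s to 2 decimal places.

R = Σλ_iE_i / (1 + Σλ_ih_i)
Numerator: 0.23×3 + 0.33×8.6 + 0.06×1.8 = 3.636
Denominator: 1 + 0.23×6.6 + 0.33×8 + 0.06×3.4 = 5.362
R = 3.636/5.362 = 0.6781 kJ/s

0.68 kJ/s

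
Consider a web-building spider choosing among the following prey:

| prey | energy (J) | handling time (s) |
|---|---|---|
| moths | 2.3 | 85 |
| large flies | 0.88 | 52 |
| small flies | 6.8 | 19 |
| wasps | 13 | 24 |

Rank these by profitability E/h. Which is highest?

wasps

Profitability E/h (J/s): moths = 2.3/85 = 0.0271, large flies = 0.88/52 = 0.0169, small flies = 6.8/19 = 0.358, wasps = 13/24 = 0.542.
Ranked: wasps > small flies > moths > large flies.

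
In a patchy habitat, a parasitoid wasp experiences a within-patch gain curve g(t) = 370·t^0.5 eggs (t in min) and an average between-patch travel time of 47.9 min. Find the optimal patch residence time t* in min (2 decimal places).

47.90 min

Maximise g(t)/(T+t): set derivative to zero → g'(t)(T+t) = g(t).
g'(t) = 0.5·370·t^-0.5. Setting 0.5·370·t^-0.5 = 370·t^0.5/(47.9+t) gives 0.5(47.9+t) = t, so 0.50·t = 0.5×47.9.
t* = 0.5×47.9/0.50 = 47.9 min.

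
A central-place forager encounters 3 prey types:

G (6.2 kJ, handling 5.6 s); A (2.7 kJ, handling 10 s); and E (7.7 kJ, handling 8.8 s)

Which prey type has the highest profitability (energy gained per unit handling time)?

G

In descending order of E/h:
G: 6.2/5.6 = 1.11 kJ/s
E: 7.7/8.8 = 0.875 kJ/s
A: 2.7/10 = 0.27 kJ/s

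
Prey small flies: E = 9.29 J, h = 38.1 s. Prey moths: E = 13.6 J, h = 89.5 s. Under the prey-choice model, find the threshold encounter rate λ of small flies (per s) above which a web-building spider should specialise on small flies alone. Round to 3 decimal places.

Drop moths once their profitability E₂/h₂ falls below the rate achievable on small flies alone: E₂/h₂ = λE₁/(1 + λh₁).
Solve for λ: λE₁h₂ = E₂(1 + λh₁) → λ(E₁h₂ − E₂h₁) = E₂ → λ = E₂/(E₁h₂ − E₂h₁).
λ = 13.6/(9.29×89.5 − 13.6×38.1) = 13.6/313.3 = 0.04341 per s.

0.043 per s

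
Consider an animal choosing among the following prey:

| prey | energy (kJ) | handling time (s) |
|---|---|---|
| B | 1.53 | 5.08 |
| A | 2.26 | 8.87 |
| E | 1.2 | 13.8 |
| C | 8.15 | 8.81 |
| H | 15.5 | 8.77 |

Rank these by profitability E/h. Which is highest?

H

Profitability E/h (kJ/s): B = 1.53/5.08 = 0.301, A = 2.26/8.87 = 0.255, E = 1.2/13.8 = 0.087, C = 8.15/8.81 = 0.925, H = 15.5/8.77 = 1.77.
Ranked: H > C > B > A > E.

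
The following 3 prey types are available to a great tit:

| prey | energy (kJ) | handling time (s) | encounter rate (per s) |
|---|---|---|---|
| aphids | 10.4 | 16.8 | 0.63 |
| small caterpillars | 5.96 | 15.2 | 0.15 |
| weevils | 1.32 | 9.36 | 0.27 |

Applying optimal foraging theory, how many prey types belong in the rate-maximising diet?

1

E/h in descending order: aphids 0.619, small caterpillars 0.392, weevils 0.141 kJ/s. The optimal diet is the largest prefix of this list for which every included type satisfies E_i/h_i > R on the types above it.
Rate on top 1: 0.5656. small caterpillars: 0.392 < 0.5656 → exclude; stop.
Optimal diet: aphids — 1 of 3 types.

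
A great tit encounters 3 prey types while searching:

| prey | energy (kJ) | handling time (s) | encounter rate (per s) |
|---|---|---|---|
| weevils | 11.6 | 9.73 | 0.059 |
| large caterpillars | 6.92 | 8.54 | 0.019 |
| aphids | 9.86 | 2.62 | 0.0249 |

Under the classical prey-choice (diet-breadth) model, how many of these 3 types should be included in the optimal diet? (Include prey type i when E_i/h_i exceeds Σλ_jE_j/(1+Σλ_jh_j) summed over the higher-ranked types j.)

3

Profitabilities (E/h, kJ/s): aphids 3.76, weevils 1.19, large caterpillars 0.81. Add prey in this order while the next type's profitability exceeds the intake rate on those already taken.
Rate on top 1: 0.2305. weevils: 1.19 > 0.2305 → include.
Rate on top 2: 0.5673. large caterpillars: 0.81 > 0.5673 → include.
Optimal diet: aphids, weevils, large caterpillars — 3 of 3 types.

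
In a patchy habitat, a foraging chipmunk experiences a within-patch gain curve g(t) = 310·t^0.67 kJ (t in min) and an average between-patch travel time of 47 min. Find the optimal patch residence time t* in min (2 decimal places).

95.42 min

Optimal t* satisfies g'(t*) = g(t*)/(T + t*).
g'(t) = 0.67·310·t^-0.33. Setting 0.67·310·t^-0.33 = 310·t^0.67/(47+t) gives 0.67(47+t) = t, so 0.33·t = 0.67×47.
t* = 0.67×47/0.33 = 95.42 min.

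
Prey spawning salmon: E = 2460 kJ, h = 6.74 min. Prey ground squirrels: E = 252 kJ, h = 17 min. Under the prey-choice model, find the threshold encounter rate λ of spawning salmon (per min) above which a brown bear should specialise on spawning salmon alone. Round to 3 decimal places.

Drop ground squirrels once their profitability E₂/h₂ falls below the rate achievable on spawning salmon alone: E₂/h₂ = λE₁/(1 + λh₁).
Solve for λ: λE₁h₂ = E₂(1 + λh₁) → λ(E₁h₂ − E₂h₁) = E₂ → λ = E₂/(E₁h₂ − E₂h₁).
λ = 252/(2460×17 − 252×6.74) = 252/4.012e+04 = 0.006281 per min.

0.006 per min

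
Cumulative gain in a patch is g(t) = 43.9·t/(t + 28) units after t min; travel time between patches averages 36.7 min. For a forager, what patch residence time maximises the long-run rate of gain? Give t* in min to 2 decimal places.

Optimal t* satisfies g'(t*) = g(t*)/(T + t*).
g'(t) = 43.9·28/(t + 28)². Setting 43.9·28/(t+28)² = 43.9t/[(t+28)(36.7+t)] gives 28(36.7+t) = t(t+28), so t² = 28×36.7 = 1028.
t* = √1028 = 32.06 min.

32.06 min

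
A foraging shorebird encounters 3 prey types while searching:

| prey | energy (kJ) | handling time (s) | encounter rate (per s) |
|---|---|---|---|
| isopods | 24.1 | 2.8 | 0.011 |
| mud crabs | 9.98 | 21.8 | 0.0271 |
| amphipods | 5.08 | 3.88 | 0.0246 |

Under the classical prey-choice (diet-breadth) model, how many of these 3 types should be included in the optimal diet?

Rank by E/h (kJ/s): isopods 8.61, amphipods 1.31, mud crabs 0.458. Include each in turn until the next type's E/h falls below the running intake rate.
Rate on top 1: 0.2572. amphipods: 1.31 > 0.2572 → include.
Rate on top 2: 0.3463. mud crabs: 0.458 > 0.3463 → include.
Optimal diet: isopods, amphipods, mud crabs — 3 of 3 types.

3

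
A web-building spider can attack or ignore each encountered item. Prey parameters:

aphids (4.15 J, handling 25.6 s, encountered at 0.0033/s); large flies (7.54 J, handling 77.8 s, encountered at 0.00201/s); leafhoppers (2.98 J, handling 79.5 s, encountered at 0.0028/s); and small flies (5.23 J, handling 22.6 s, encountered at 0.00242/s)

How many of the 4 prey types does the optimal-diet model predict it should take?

4

E/h in descending order: small flies 0.231, aphids 0.162, large flies 0.0969, leafhoppers 0.0375 J/s. The optimal diet is the largest prefix of this list for which every included type satisfies E_i/h_i > R on the types above it.
Rate on top 1: 0.012. aphids: 0.162 > 0.012 → include.
Rate on top 2: 0.02313. large flies: 0.0969 > 0.02313 → include.
Rate on top 3: 0.03204. leafhoppers: 0.0375 > 0.03204 → include.
Optimal diet: small flies, aphids, large flies, leafhoppers — 4 of 4 types.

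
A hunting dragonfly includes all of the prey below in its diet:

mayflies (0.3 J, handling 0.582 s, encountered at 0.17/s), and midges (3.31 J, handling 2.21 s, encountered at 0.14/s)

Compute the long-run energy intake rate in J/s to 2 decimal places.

0.37 J/s

R = Σλ_iE_i / (1 + Σλ_ih_i)
Numerator: 0.17×0.3 + 0.14×3.31 = 0.5144
Denominator: 1 + 0.17×0.582 + 0.14×2.21 = 1.408
R = 0.5144/1.408 = 0.3653 J/s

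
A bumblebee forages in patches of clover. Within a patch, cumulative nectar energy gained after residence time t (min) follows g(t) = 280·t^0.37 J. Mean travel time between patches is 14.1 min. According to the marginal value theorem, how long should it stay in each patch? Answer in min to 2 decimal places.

8.28 min

Optimal t* satisfies g'(t*) = g(t*)/(T + t*).
g'(t) = 0.37·280·t^-0.63. Setting 0.37·280·t^-0.63 = 280·t^0.37/(14.1+t) gives 0.37(14.1+t) = t, so 0.63·t = 0.37×14.1.
t* = 0.37×14.1/0.63 = 8.281 min.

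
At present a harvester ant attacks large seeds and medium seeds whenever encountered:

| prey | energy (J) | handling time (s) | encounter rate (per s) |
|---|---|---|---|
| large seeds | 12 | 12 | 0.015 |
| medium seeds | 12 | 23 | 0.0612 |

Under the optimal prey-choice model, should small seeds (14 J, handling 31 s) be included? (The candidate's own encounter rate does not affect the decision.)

Current rate: (0.015×12 + 0.0612×12)/(1 + 0.015×12 + 0.0612×23) = 0.3534 J/s.
small seeds: E/h = 14/31 = 0.4516 J/s.
0.4516 > 0.3534, so adding small seeds raises the average — include it.

Yes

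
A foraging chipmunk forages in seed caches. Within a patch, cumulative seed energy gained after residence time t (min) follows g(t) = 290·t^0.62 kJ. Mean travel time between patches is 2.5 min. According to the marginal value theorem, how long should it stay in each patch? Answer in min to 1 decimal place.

Optimal t* satisfies g'(t*) = g(t*)/(T + t*).
g'(t) = 0.62·290·t^-0.38. Setting 0.62·290·t^-0.38 = 290·t^0.62/(2.5+t) gives 0.62(2.5+t) = t, so 0.38·t = 0.62×2.5.
t* = 0.62×2.5/0.38 = 4.079 min.

4.1 min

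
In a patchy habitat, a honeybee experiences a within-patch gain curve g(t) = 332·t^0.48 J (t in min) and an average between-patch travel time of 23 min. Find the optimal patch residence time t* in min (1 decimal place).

By the marginal value theorem, leave when the instantaneous gain rate g'(t) equals the habitat-wide average g(t)/(T + t).
g'(t) = 0.48·332·t^-0.52. Setting 0.48·332·t^-0.52 = 332·t^0.48/(23+t) gives 0.48(23+t) = t, so 0.52·t = 0.48×23.
t* = 0.48×23/0.52 = 21.23 min.

21.2 min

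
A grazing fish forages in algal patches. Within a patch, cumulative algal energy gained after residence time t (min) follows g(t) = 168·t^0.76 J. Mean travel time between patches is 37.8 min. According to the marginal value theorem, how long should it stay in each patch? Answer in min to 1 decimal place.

119.7 min

Maximise g(t)/(T+t): set derivative to zero → g'(t)(T+t) = g(t).
g'(t) = 0.76·168·t^-0.24. Setting 0.76·168·t^-0.24 = 168·t^0.76/(37.8+t) gives 0.76(37.8+t) = t, so 0.24·t = 0.76×37.8.
t* = 0.76×37.8/0.24 = 119.7 min.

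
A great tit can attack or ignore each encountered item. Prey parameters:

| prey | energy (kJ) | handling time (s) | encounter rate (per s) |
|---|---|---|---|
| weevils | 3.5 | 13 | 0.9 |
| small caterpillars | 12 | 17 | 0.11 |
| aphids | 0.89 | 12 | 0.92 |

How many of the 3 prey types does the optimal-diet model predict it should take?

Rank by E/h (kJ/s): small caterpillars 0.706, weevils 0.269, aphids 0.0742. Include each in turn until the next type's E/h falls below the running intake rate.
Rate on top 1: 0.4599. weevils: 0.269 < 0.4599 → exclude; stop.
Optimal diet: small caterpillars — 1 of 3 types.

1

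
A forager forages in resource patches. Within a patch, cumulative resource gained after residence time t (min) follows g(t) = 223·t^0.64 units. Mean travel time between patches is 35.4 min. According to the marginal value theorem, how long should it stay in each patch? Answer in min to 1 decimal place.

62.9 min

By the marginal value theorem, leave when the instantaneous gain rate g'(t) equals the habitat-wide average g(t)/(T + t).
g'(t) = 0.64·223·t^-0.36. Setting 0.64·223·t^-0.36 = 223·t^0.64/(35.4+t) gives 0.64(35.4+t) = t, so 0.36·t = 0.64×35.4.
t* = 0.64×35.4/0.36 = 62.93 min.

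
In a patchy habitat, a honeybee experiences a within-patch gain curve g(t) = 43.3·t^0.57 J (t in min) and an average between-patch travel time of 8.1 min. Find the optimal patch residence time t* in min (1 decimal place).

10.7 min

Maximise g(t)/(T+t): set derivative to zero → g'(t)(T+t) = g(t).
g'(t) = 0.57·43.3·t^-0.43. Setting 0.57·43.3·t^-0.43 = 43.3·t^0.57/(8.1+t) gives 0.57(8.1+t) = t, so 0.43·t = 0.57×8.1.
t* = 0.57×8.1/0.43 = 10.74 min.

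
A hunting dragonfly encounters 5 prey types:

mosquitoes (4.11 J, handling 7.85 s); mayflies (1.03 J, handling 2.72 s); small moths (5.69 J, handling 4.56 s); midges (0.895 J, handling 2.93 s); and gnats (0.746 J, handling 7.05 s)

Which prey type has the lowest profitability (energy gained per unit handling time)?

In descending order of E/h:
small moths: 5.69/4.56 = 1.25 J/s
mosquitoes: 4.11/7.85 = 0.524 J/s
mayflies: 1.03/2.72 = 0.379 J/s
midges: 0.895/2.93 = 0.305 J/s
gnats: 0.746/7.05 = 0.106 J/s

gnats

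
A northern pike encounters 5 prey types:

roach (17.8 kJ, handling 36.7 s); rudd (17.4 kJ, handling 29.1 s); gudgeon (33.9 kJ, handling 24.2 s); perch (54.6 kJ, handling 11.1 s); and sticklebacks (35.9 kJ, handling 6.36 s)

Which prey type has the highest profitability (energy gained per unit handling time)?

Profitability E/h (kJ/s): roach = 17.8/36.7 = 0.485, rudd = 17.4/29.1 = 0.598, gudgeon = 33.9/24.2 = 1.4, perch = 54.6/11.1 = 4.92, sticklebacks = 35.9/6.36 = 5.64.
Ranked: sticklebacks > perch > gudgeon > rudd > roach.

sticklebacks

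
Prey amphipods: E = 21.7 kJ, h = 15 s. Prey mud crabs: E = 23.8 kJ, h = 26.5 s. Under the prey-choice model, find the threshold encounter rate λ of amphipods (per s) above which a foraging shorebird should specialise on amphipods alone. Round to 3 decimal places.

0.109 per s

At the threshold, the rate on amphipods alone equals the profitability of mud crabs: λ·21.7/(1 + λ·15) = 23.8/26.5 = 0.8981.
Rearranging, λ(21.7 − 0.8981×15) = 0.8981, so λ = 0.8981/8.228 = 0.1091 per s.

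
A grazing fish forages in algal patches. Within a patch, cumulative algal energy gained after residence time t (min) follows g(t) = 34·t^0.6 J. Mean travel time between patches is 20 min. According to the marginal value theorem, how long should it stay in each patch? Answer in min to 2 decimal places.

Optimal t* satisfies g'(t*) = g(t*)/(T + t*).
g'(t) = 0.6·34·t^-0.4. Setting 0.6·34·t^-0.4 = 34·t^0.6/(20+t) gives 0.6(20+t) = t, so 0.40·t = 0.6×20.
t* = 0.6×20/0.40 = 30 min.

30.00 min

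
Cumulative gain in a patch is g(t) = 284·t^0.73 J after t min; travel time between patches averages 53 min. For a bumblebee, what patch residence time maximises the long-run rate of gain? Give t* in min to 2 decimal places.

143.30 min

Optimal t* satisfies g'(t*) = g(t*)/(T + t*).
g'(t) = 0.73·284·t^-0.27. Setting 0.73·284·t^-0.27 = 284·t^0.73/(53+t) gives 0.73(53+t) = t, so 0.27·t = 0.73×53.
t* = 0.73×53/0.27 = 143.3 min.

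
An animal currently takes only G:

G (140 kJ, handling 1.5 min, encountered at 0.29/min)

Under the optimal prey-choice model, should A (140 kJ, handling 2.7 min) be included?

Intake rate on the current diet: R = (0.29×140) / (1 + 0.29×1.5) = 40.6/1.435 = 28.29 kJ/min.
A: E/h = 140/2.7 = 51.85 kJ/min.
Since 51.85 > R, including A increases the long-run rate.

Yes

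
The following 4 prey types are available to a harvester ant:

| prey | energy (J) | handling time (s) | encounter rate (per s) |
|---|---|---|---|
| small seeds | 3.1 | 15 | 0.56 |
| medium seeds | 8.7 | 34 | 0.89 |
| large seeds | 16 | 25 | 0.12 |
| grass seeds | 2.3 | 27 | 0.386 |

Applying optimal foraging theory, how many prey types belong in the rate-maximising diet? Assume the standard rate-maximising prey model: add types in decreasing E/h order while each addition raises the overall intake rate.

1

Profitabilities (E/h, J/s): large seeds 0.64, medium seeds 0.256, small seeds 0.207, grass seeds 0.0852. Add prey in this order while the next type's profitability exceeds the intake rate on those already taken.
Rate on top 1: 0.48. medium seeds: 0.256 < 0.48 → exclude; stop.
Optimal diet: large seeds — 1 of 4 types.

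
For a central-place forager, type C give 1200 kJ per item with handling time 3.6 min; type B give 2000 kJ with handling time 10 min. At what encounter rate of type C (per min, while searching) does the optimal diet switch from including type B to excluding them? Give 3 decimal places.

Drop type B once their profitability E₂/h₂ falls below the rate achievable on type C alone: E₂/h₂ = λE₁/(1 + λh₁).
Solve for λ: λE₁h₂ = E₂(1 + λh₁) → λ(E₁h₂ − E₂h₁) = E₂ → λ = E₂/(E₁h₂ − E₂h₁).
λ = 2000/(1200×10 − 2000×3.6) = 2000/4800 = 0.4167 per min.

0.417 per min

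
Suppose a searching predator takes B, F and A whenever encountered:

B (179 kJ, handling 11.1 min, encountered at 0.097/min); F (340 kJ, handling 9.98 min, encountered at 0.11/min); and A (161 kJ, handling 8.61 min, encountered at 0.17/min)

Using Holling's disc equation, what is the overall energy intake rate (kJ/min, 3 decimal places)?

R = (0.097×179 + 0.11×340 + 0.17×161) / (1 + 0.097×11.1 + 0.11×9.98 + 0.17×8.61) = 82.13/4.638 = 17.71 kJ/min.

17.708 kJ/min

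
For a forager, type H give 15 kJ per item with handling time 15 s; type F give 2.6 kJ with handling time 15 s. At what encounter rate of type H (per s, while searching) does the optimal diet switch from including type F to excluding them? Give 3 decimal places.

The zero-one rule: include type F iff E₂/h₂ > λE₁/(1+λh₁). Equality gives the switch point.
λE₁h₂ = E₂ + λE₂h₁ ⇒ λ = E₂/(E₁h₂ − E₂h₁) = 2.6/(225 − 39) = 0.01398 per s.

0.014 per s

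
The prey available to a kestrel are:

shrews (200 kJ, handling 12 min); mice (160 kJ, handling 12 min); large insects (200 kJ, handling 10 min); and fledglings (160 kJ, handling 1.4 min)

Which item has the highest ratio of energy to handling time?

In descending order of E/h:
fledglings: 160/1.4 = 114 kJ/min
large insects: 200/10 = 20 kJ/min
shrews: 200/12 = 16.7 kJ/min
mice: 160/12 = 13.3 kJ/min

fledglings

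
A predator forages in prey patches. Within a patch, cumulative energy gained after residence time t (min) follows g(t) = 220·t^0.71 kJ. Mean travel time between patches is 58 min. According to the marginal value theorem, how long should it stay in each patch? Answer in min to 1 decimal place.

By the marginal value theorem, leave when the instantaneous gain rate g'(t) equals the habitat-wide average g(t)/(T + t).
g'(t) = 0.71·220·t^-0.29. Setting 0.71·220·t^-0.29 = 220·t^0.71/(58+t) gives 0.71(58+t) = t, so 0.29·t = 0.71×58.
t* = 0.71×58/0.29 = 142 min.

142.0 min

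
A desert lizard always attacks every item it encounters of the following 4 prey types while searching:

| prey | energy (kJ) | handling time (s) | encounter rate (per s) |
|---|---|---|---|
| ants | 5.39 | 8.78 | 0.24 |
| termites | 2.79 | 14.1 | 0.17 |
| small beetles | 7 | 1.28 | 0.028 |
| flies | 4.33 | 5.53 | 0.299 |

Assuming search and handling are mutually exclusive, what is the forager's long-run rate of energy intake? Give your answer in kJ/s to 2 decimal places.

Energy encountered per unit search time: 0.24×5.39 + 0.17×2.79 + 0.028×7 + 0.299×4.33 = 3.259 kJ/s.
Handling time per unit search time: 0.24×8.78 + 0.17×14.1 + 0.028×1.28 + 0.299×5.53 = 6.194.
Rate = 3.259/(1 + 6.194) = 0.453 kJ/s.

0.45 kJ/s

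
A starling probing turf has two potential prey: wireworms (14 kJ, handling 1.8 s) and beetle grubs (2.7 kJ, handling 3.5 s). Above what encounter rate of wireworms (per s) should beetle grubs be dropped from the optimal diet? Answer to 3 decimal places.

0.061 per s

Drop beetle grubs once their profitability E₂/h₂ falls below the rate achievable on wireworms alone: E₂/h₂ = λE₁/(1 + λh₁).
Solve for λ: λE₁h₂ = E₂(1 + λh₁) → λ(E₁h₂ − E₂h₁) = E₂ → λ = E₂/(E₁h₂ − E₂h₁).
λ = 2.7/(14×3.5 − 2.7×1.8) = 2.7/44.14 = 0.06117 per s.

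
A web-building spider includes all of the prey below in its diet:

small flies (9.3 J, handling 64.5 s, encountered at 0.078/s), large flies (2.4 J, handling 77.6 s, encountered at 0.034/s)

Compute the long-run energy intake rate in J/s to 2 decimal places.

Energy encountered per unit search time: 0.078×9.3 + 0.034×2.4 = 0.807 J/s.
Handling time per unit search time: 0.078×64.5 + 0.034×77.6 = 7.669.
Rate = 0.807/(1 + 7.669) = 0.09309 J/s.

0.09 J/s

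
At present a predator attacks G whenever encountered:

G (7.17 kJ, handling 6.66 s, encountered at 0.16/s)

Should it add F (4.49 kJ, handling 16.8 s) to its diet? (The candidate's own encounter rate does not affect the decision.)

No

Intake rate on the current diet: R = (0.16×7.17) / (1 + 0.16×6.66) = 1.147/2.066 = 0.5554 kJ/s.
F: E/h = 4.49/16.8 = 0.2673 kJ/s.
0.2673 < 0.5554, so adding F would lower the average — exclude it.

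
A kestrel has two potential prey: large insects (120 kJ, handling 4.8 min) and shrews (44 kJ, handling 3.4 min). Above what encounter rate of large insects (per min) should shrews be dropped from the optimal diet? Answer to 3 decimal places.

At the threshold, the rate on large insects alone equals the profitability of shrews: λ·120/(1 + λ·4.8) = 44/3.4 = 12.94.
Rearranging, λ(120 − 12.94×4.8) = 12.94, so λ = 12.94/57.88 = 0.2236 per min.

0.224 per min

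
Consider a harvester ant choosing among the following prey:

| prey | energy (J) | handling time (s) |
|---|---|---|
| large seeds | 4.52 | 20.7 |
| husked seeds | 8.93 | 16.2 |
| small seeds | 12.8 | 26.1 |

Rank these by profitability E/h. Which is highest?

In descending order of E/h:
husked seeds: 8.93/16.2 = 0.551 J/s
small seeds: 12.8/26.1 = 0.49 J/s
large seeds: 4.52/20.7 = 0.218 J/s

husked seeds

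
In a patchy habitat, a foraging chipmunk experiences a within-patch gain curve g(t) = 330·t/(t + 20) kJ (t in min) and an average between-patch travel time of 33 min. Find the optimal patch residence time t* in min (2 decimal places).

25.69 min

Maximise g(t)/(T+t): set derivative to zero → g'(t)(T+t) = g(t).
g'(t) = 330·20/(t + 20)². Setting 330·20/(t+20)² = 330t/[(t+20)(33+t)] gives 20(33+t) = t(t+20), so t² = 20×33 = 660.
t* = √660 = 25.69 min.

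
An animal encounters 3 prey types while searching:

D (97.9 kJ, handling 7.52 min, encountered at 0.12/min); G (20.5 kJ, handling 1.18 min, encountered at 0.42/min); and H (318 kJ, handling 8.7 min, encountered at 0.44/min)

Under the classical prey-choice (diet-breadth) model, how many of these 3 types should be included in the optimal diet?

1

Rank by E/h (kJ/min): H 36.6, G 17.4, D 13. Include each in turn until the next type's E/h falls below the running intake rate.
Rate on top 1: 28.98. G: 17.4 < 28.98 → exclude; stop.
Optimal diet: H — 1 of 3 types.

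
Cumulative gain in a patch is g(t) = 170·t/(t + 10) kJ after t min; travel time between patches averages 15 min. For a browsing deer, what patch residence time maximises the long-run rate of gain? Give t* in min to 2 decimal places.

Optimal t* satisfies g'(t*) = g(t*)/(T + t*).
g'(t) = 170·10/(t + 10)². Setting 170·10/(t+10)² = 170t/[(t+10)(15+t)] gives 10(15+t) = t(t+10), so t² = 10×15 = 150.
t* = √150 = 12.25 min.

12.25 min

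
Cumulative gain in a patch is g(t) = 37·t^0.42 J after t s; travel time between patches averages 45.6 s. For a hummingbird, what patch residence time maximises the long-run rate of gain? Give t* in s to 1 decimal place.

By the marginal value theorem, leave when the instantaneous gain rate g'(t) equals the habitat-wide average g(t)/(T + t).
g'(t) = 0.42·37·t^-0.58. Setting 0.42·37·t^-0.58 = 37·t^0.42/(45.6+t) gives 0.42(45.6+t) = t, so 0.58·t = 0.42×45.6.
t* = 0.42×45.6/0.58 = 33.02 s.

33.0 s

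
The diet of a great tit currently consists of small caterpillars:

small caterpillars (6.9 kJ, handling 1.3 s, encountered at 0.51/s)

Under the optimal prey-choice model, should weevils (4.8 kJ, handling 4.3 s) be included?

Current rate: (0.51×6.9)/(1 + 0.51×1.3) = 2.116 kJ/s.
weevils: E/h = 4.8/4.3 = 1.116 kJ/s.
1.116 < 2.116, so adding weevils would lower the average — exclude it.

No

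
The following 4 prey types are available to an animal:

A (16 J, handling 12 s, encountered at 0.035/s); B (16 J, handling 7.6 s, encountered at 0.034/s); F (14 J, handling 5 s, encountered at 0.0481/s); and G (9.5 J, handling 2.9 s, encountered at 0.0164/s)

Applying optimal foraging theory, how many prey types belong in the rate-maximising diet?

Rank by E/h (J/s): G 3.28, F 2.8, B 2.11, A 1.33. Include each in turn until the next type's E/h falls below the running intake rate.
Rate on top 1: 0.1487. F: 2.8 > 0.1487 → include.
Rate on top 2: 0.6438. B: 2.11 > 0.6438 → include.
Rate on top 3: 0.888. A: 1.33 > 0.888 → include.
Optimal diet: G, F, B, A — 4 of 4 types.

4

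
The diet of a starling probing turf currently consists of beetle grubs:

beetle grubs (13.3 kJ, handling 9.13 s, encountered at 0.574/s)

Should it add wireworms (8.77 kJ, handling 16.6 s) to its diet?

Current rate: (0.574×13.3)/(1 + 0.574×9.13) = 1.223 kJ/s.
Profitability of wireworms: 8.77/16.6 = 0.5283 kJ/s.
Since 0.5283 < R, time spent handling wireworms is better spent searching.

No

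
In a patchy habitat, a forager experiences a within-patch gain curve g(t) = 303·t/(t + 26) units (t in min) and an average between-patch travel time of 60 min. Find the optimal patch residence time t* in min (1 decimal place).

39.5 min

Optimal t* satisfies g'(t*) = g(t*)/(T + t*).
g'(t) = 303·26/(t + 26)². Setting 303·26/(t+26)² = 303t/[(t+26)(60+t)] gives 26(60+t) = t(t+26), so t² = 26×60 = 1560.
t* = √1560 = 39.5 min.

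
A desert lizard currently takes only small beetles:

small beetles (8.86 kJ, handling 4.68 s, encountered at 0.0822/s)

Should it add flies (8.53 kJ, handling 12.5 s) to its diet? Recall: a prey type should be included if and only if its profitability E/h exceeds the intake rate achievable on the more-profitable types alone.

Yes

Current rate: (0.0822×8.86)/(1 + 0.0822×4.68) = 0.526 kJ/s.
Profitability of flies: 8.53/12.5 = 0.6824 kJ/s.
Since 0.6824 > R, including flies increases the long-run rate.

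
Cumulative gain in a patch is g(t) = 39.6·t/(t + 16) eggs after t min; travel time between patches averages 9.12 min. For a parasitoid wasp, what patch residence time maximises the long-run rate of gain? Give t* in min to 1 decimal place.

12.1 min

By the marginal value theorem, leave when the instantaneous gain rate g'(t) equals the habitat-wide average g(t)/(T + t).
g'(t) = 39.6·16/(t + 16)². Setting 39.6·16/(t+16)² = 39.6t/[(t+16)(9.12+t)] gives 16(9.12+t) = t(t+16), so t² = 16×9.12 = 145.9.
t* = √145.9 = 12.08 min.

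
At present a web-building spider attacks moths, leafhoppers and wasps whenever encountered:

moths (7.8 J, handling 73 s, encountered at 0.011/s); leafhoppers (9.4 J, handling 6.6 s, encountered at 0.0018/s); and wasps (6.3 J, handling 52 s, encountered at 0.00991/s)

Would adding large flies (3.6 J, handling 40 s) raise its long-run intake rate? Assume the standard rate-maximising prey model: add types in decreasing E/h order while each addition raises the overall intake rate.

Current rate: (0.011×7.8 + 0.0018×9.4 + 0.00991×6.3)/(1 + 0.011×73 + 0.0018×6.6 + 0.00991×52) = 0.07088 J/s.
Profitability of large flies: 3.6/40 = 0.09 J/s.
Since 0.09 > R, including large flies increases the long-run rate.

Yes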